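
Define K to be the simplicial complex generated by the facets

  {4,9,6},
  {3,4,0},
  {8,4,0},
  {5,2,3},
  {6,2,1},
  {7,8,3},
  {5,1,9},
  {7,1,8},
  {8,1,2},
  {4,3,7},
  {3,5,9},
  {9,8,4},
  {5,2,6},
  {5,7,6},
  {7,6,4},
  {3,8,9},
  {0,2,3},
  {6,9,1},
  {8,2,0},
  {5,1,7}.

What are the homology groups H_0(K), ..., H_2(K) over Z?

We work with the vertex ordering 0 < 1 < 2 < 3 < 4 < 5 < 6 < 7 < 8 < 9. The simplices of K, each written with vertices in increasing order, are:

  0-simplices (10): [0], [1], [2], [3], [4], [5], [6], [7], [8], [9]
  1-simplices (30): (30 of them)
  2-simplices (20): (20 of them)

Hence C_0 ≅ Z^10, C_1 ≅ Z^30, C_2 ≅ Z^20.

Boundary ∂_1: C_1 → C_0 sends each edge [p,q] (with p < q) to q − p.
The 10×30 boundary matrix has rank 9 and Smith normal form diag(1,1,1,1,1,1,1,1,1).

The boundary map ∂_2: C_2 → C_1 maps a triangle to the signed sum of its edges. For instance
  ∂[1,7,8] = [7,8] − [1,8] + [1,7],
  ∂[3,5,9] = [5,9] − [3,9] + [3,5].
This gives a 30×20 integer matrix of rank 20; reducing to Smith normal form yields diagonal entries (1,1,1,1,1,1,1,1,1,1,1,1,1,1,1,1,1,1,1,2).

Reading off H_k = ker ∂_k / im ∂_{k+1}:

  H_0: rank C_0 − rank ∂_1 = 10 − 9 = 1, and the invariant factors of ∂_1 are all 1, so H_0 = Z.
  H_1: rank ker ∂_1 − rank ∂_2 = (30 − 9) − 20 = 1, and ∂_2 has invariant factor 2 > 1, so H_1 = Z ⊕ Z/2.
  H_2: rank ker ∂_2 − rank ∂_3 = (20 − 20) − 0 = 0, and there is no ∂_3, so H_2 = 0.

As a check, the Euler characteristic is 10 − 30 + 20 = 0, which agrees with 1 − 1 + 0 = 0.
(K is a triangulation of the Klein bottle.)

H_0 = Z,  H_1 = Z ⊕ Z/2,  H_2 = 0.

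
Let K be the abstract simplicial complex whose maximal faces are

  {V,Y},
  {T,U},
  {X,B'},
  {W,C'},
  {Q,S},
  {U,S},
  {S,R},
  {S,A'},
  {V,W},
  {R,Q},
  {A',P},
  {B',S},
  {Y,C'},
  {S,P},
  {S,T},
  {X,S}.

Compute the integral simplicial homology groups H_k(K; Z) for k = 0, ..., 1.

H_0 ≅ Z^2,  H_1 ≅ Z^5.

Order the vertices as P < Q < R < S < T < U < V < W < X < Y < A' < B' < C'. Listing each simplex with vertices in this order, K has dimension 1 with simplices:

  0-simplices (13): [P], [Q], [R], [S], [T], [U], [V], [W], [X], [Y], [A'], [B'], [C']
  1-simplices (16): [P,S], [P,A'], [Q,R], [Q,S], [R,S], [S,T], [S,U], [S,X], [S,A'], [S,B'], [T,U], [V,W], [V,Y], [W,C'], [X,B'], [Y,C']

Hence C_0 ≅ Z^13, C_1 ≅ Z^16.

∂_1: C_1 → C_0 is given by ∂[p,q] = [q] − [p]. For instance
  ∂[S,A'] = [A'] − [S].
The resulting 13×16 matrix has rank 11, and its Smith normal form has invariant factors (1,1,1,1,1,1,1,1,1,1,1).

From H_k ≅ ker(∂_k) / im(∂_{k+1}) we obtain:

  H_0: rank C_0 − rank ∂_1 = 13 − 11 = 2, and the invariant factors of ∂_1 are all 1, so H_0 ≅ Z^2.
  H_1: rank ker ∂_1 − rank ∂_2 = (16 − 11) − 0 = 5, and there is no ∂_2, so H_1 ≅ Z^5.

As a check, the Euler characteristic is 13 − 16 = -3, which agrees with 2 − 5 = -3.
(K is a triangulation of the disjoint union of a wedge of 4 circles and the circle S^1.)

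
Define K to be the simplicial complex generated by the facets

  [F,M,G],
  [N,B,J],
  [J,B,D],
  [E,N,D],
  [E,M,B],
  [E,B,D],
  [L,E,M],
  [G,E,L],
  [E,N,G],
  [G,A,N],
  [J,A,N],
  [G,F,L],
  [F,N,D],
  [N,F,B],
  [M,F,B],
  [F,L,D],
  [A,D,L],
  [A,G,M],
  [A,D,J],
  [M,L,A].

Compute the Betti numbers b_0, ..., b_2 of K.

Take the total order A < B < D < E < F < G < J < L < M < N on the vertex set. Then K (dimension 2) consists of the simplices:

  0-simplices (10): A, B, D, E, F, G, J, L, M, N
  1-simplices (30): AD, AG, AJ, AL, AM, AN, BD, BE, BF, BJ, BM, BN, DE, DF, DJ, DL, DN, EG, EL, EM, EN, FG, FL, FM, FN, GL, GM, GN, JN, LM
  2-simplices (20): ADJ, ADL, AGM, AGN, AJN, ALM, BDE, BDJ, BEM, BFM, BFN, BJN, DEN, DFL, DFN, EGL, EGN, ELM, FGL, FGM

giving chain groups C_0 ≅ Z^10, C_1 ≅ Z^30, C_2 ≅ Z^20.

Boundary ∂_1: C_1 → C_0 is given by ∂[p,q] = [q] − [p]. For instance
  ∂AD = D − A.
As a 10×30 matrix over Z this has rank 9, with invariant factors (1,1,1,1,1,1,1,1,1).

∂_2: C_2 → C_1 sends each 2-simplex [p,q,r] to [q,r] − [p,r] + [p,q]. For instance
  ∂BJN = JN − BN + BJ,
  ∂BDE = DE − BE + BD.
As a 30×20 matrix over Z this has rank 20, with invariant factors (1,1,1,1,1,1,1,1,1,1,1,1,1,1,1,1,1,1,1,2).

Reading off H_k = ker ∂_k / im ∂_{k+1}:

  H_0: rank C_0 − rank ∂_1 = 10 − 9 = 1, and the invariant factors of ∂_1 are all 1, so H_0 ≅ Z.
  H_1: rank ker ∂_1 − rank ∂_2 = (30 − 9) − 20 = 1, and ∂_2 has invariant factor 2 > 1, so H_1 ≅ Z ⊕ Z_2.
  H_2: rank ker ∂_2 − rank ∂_3 = (20 − 20) − 0 = 0, and there is no ∂_3, so H_2 ≅ 0.

As a check, the Euler characteristic is 10 − 30 + 20 = 0, which agrees with 1 − 1 + 0 = 0.

Hence the Betti numbers are b_0 = 1, b_1 = 1, b_2 = 0.

b_0 = 1, b_1 = 1, b_2 = 0.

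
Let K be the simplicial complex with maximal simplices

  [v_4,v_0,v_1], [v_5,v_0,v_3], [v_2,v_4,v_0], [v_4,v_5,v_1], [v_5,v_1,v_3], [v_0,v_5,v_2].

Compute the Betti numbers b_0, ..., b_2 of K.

b_0 = 1, b_1 = 1, b_2 = 0.

K has 6 vertices, 12 edges, 6 triangles.
rank ∂_0 = 0, rank ∂_1 = 5 ⇒ b_0 = 6 − 0 − 5 = 1; all invariant factors of ∂_1 are 1 so no torsion. So H_0 ≅ Z.
rank ∂_1 = 5, rank ∂_2 = 6 ⇒ b_1 = 12 − 5 − 6 = 1; all invariant factors of ∂_2 are 1 so no torsion. So H_1 ≅ Z.
rank ∂_2 = 6, rank ∂_3 = 0 ⇒ b_2 = 6 − 6 − 0 = 0. So H_2 ≅ 0.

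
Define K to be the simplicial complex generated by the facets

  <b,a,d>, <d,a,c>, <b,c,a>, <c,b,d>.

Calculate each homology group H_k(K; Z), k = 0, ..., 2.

Take the total order a < b < c < d on the vertex set. Then K (dimension 2) consists of the simplices:

  0-simplices (4): a, b, c, d
  1-simplices (6): ab, ac, ad, bc, bd, cd
  2-simplices (4): abc, abd, acd, bcd

so the chain groups are C_0 ≅ Z^4, C_1 ≅ Z^6, C_2 ≅ Z^4.

The boundary map ∂_1: C_1 → C_0 sends each edge [p,q] (with p < q) to q − p. For instance
  ∂cd = d − c.
This gives a 4×6 integer matrix of rank 3; reducing to Smith normal form yields diagonal entries (1,1,1).

The boundary map ∂_2: C_2 → C_1 maps a triangle to the signed sum of its edges. For instance
  ∂abc = bc − ac + ab,
  ∂bcd = cd − bd + bc.
This gives a 6×4 integer matrix of rank 3; reducing to Smith normal form yields diagonal entries (1,1,1).

Reading off H_k = ker ∂_k / im ∂_{k+1}:

  H_0: rank C_0 − rank ∂_1 = 4 − 3 = 1, and the invariant factors of ∂_1 are all 1, so H_0 = Z.
  H_1: rank ker ∂_1 − rank ∂_2 = (6 − 3) − 3 = 0, and the invariant factors of ∂_2 are all 1, so H_1 = 0.
  H_2: rank ker ∂_2 − rank ∂_3 = (4 − 3) − 0 = 1, and there is no ∂_3, so H_2 = Z.

H_0 = Z,  H_1 = 0,  H_2 = Z.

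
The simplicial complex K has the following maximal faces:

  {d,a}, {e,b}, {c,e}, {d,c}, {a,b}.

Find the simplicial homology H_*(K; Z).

H_0 = Z,  H_1 = Z.

Fix the vertex order a < b < c < d < e and write every simplex with vertices in increasing order. Then dim K = 1 and the simplices of K are:

  0-simplices (5): a, b, c, d, e
  1-simplices (5): ab, ad, be, cd, ce

Hence C_0 ≅ Z^5, C_1 ≅ Z^5.

∂_1: C_1 → C_0 sends each edge [p,q] (with p < q) to q − p. For instance
  ∂ab = b − a.
This gives a 5×5 integer matrix of rank 4; reducing to Smith normal form yields diagonal entries (1,1,1,1).

Reading off H_k = ker ∂_k / im ∂_{k+1}:

  H_0: rank C_0 − rank ∂_1 = 5 − 4 = 1, and the invariant factors of ∂_1 are all 1, so H_0 = Z.
  H_1: rank ker ∂_1 − rank ∂_2 = (5 − 4) − 0 = 1, and there is no ∂_2, so H_1 = Z.

As a check, the Euler characteristic is 5 − 5 = 0, which agrees with 1 − 1 = 0.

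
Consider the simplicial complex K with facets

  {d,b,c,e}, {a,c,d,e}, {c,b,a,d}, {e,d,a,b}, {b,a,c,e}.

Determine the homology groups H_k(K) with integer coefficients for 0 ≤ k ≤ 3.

H_0 ≅ Z,  H_1 = 0,  H_2 = 0,  H_3 ≅ Z.

Take the total order a < b < c < d < e on the vertex set. Then K (dimension 3) consists of the simplices:

  0-simplices (5): a, b, c, d, e
  1-simplices (10): ab, ac, ad, ae, bc, bd, be, cd, ce, de
  2-simplices (10): abc, abd, abe, acd, ace, ade, bcd, bce, bde, cde
  3-simplices (5): abcd, abce, abde, acde, bcde

giving chain groups C_0 ≅ Z^5, C_1 ≅ Z^10, C_2 ≅ Z^10, C_3 ≅ Z^5.

The boundary map ∂_1: C_1 → C_0 sends each edge [p,q] (with p < q) to q − p.
As a 5×10 matrix over Z this has rank 4, with invariant factors (1,1,1,1).

The boundary map ∂_2: C_2 → C_1 acts by ∂[p,q,r] = [q,r] − [p,r] + [p,q]. For instance
  ∂ace = ce − ae + ac,
  ∂abc = bc − ac + ab.
As a 10×10 matrix over Z this has rank 6, with invariant factors (1,1,1,1,1,1).

∂_3: C_3 → C_2 sends each 3-simplex σ to the alternating sum Σ_i (−1)^i (σ with its i-th vertex removed). For instance
  ∂abcd = bcd − acd + abd − abc,
  ∂abde = bde − ade + abe − abd.
This gives a 10×5 integer matrix of rank 4; reducing to Smith normal form yields diagonal entries (1,1,1,1).

Computing H_k = (kernel of ∂_k) / (image of ∂_{k+1}):

  H_0: rank C_0 − rank ∂_1 = 5 − 4 = 1, and the invariant factors of ∂_1 are all 1, so H_0 = Z.
  H_1: rank ker ∂_1 − rank ∂_2 = (10 − 4) − 6 = 0, and the invariant factors of ∂_2 are all 1, so H_1 = 0.
  H_2: rank ker ∂_2 − rank ∂_3 = (10 − 6) − 4 = 0, and the invariant factors of ∂_3 are all 1, so H_2 = 0.
  H_3: rank ker ∂_3 − rank ∂_4 = (5 − 4) − 0 = 1, and there is no ∂_4, so H_3 = Z.

(K is a triangulation of the 3-sphere S^3.)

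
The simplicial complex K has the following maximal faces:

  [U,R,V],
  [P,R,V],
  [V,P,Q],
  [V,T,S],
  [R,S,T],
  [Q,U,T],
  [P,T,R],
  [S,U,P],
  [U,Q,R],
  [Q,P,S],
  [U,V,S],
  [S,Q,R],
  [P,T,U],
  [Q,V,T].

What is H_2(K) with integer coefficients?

Fix the vertex order P < Q < R < S < T < U < V and write every simplex with vertices in increasing order. Then dim K = 2 and the simplices of K are:

  0-simplices (7): P, Q, R, S, T, U, V
  1-simplices (21): PQ, PR, PS, PT, PU, PV, QR, QS, QT, QU, QV, RS, RT, RU, RV, ST, SU, SV, TU, TV, UV
  2-simplices (14): PQS, PQV, PRT, PRV, PSU, PTU, QRS, QRU, QTU, QTV, RST, RUV, STV, SUV

Hence C_0 ≅ Z^7, C_1 ≅ Z^21, C_2 ≅ Z^14.

∂_1: C_1 → C_0 is given by ∂[p,q] = [q] − [p]. For instance
  ∂UV = V − U.
The 7×21 boundary matrix has rank 6 and Smith normal form diag(1,1,1,1,1,1).

The boundary map ∂_2: C_2 → C_1 sends each 2-simplex [p,q,r] to [q,r] − [p,r] + [p,q]. For instance
  ∂QRS = RS − QS + QR,
  ∂PQS = QS − PS + PQ.
The resulting 21×14 matrix has rank 13, and its Smith normal form has invariant factors (1,1,1,1,1,1,1,1,1,1,1,1,1).

Now H_k = ker ∂_k / im ∂_{k+1}, so:

  H_2: rank ker ∂_2 − rank ∂_3 = (14 − 13) − 0 = 1, and there is no ∂_3, so H_2 = Z.

(K is a triangulation of the torus T^2.)

H_2 = Z.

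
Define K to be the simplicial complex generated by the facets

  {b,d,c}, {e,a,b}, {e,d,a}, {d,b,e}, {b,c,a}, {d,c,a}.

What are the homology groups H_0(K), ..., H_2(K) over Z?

K has 5 vertices, 9 edges, 6 triangles.
rank ∂_0 = 0, rank ∂_1 = 4 ⇒ b_0 = 5 − 0 − 4 = 1; all invariant factors of ∂_1 are 1 so no torsion. So H_0 = Z.
rank ∂_1 = 4, rank ∂_2 = 5 ⇒ b_1 = 9 − 4 − 5 = 0; all invariant factors of ∂_2 are 1 so no torsion. So H_1 = 0.
rank ∂_2 = 5, rank ∂_3 = 0 ⇒ b_2 = 6 − 5 − 0 = 1. So H_2 = Z.

H_0 ≅ Z,  H_1 = 0,  H_2 ≅ Z.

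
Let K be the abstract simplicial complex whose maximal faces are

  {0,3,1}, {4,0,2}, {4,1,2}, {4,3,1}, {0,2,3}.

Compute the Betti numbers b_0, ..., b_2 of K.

b_0 = 1, b_1 = 1, b_2 = 0.

We work with the vertex ordering 0 < 1 < 2 < 3 < 4. The simplices of K, each written with vertices in increasing order, are:

  0-simplices (5): [0], [1], [2], [3], [4]
  1-simplices (10): [0,1], [0,2], [0,3], [0,4], [1,2], [1,3], [1,4], [2,3], [2,4], [3,4]
  2-simplices (5): [0,1,3], [0,2,3], [0,2,4], [1,2,4], [1,3,4]

Hence C_0 ≅ Z^5, C_1 ≅ Z^10, C_2 ≅ Z^5.

∂_1: C_1 → C_0 maps an edge to its endpoints' difference, ∂[p,q] = q − p. For instance
  ∂[0,3] = [3] − [0].
The 5×10 boundary matrix has rank 4 and Smith normal form diag(1,1,1,1).

Boundary ∂_2: C_2 → C_1 maps a triangle to the signed sum of its edges. For instance
  ∂[1,3,4] = [3,4] − [1,4] + [1,3],
  ∂[0,2,3] = [2,3] − [0,3] + [0,2].
The resulting 10×5 matrix has rank 5, and its Smith normal form has invariant factors (1,1,1,1,1).

Now H_k = ker ∂_k / im ∂_{k+1}, so:

  H_0: rank C_0 − rank ∂_1 = 5 − 4 = 1, and the invariant factors of ∂_1 are all 1, so H_0 = Z.
  H_1: rank ker ∂_1 − rank ∂_2 = (10 − 4) − 5 = 1, and the invariant factors of ∂_2 are all 1, so H_1 = Z.
  H_2: rank ker ∂_2 − rank ∂_3 = (5 − 5) − 0 = 0, and there is no ∂_3, so H_2 = 0.

Hence the Betti numbers are b_0 = 1, b_1 = 1, b_2 = 0.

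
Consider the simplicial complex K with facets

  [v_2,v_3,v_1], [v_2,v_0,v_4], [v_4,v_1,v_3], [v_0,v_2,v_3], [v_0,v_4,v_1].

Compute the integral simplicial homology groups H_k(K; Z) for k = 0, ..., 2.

H_0 ≅ Z,  H_1 ≅ Z,  H_2 = 0.

We work with the vertex ordering v_0 < v_1 < v_2 < v_3 < v_4. The simplices of K, each written with vertices in increasing order, are:

  0-simplices (5): [v_0], [v_1], [v_2], [v_3], [v_4]
  1-simplices (10): [v_0,v_1], [v_0,v_2], [v_0,v_3], [v_0,v_4], [v_1,v_2], [v_1,v_3], [v_1,v_4], [v_2,v_3], [v_2,v_4], [v_3,v_4]
  2-simplices (5): [v_0,v_1,v_4], [v_0,v_2,v_3], [v_0,v_2,v_4], [v_1,v_2,v_3], [v_1,v_3,v_4]

giving chain groups C_0 ≅ Z^5, C_1 ≅ Z^10, C_2 ≅ Z^5.

The boundary map ∂_1: C_1 → C_0 is given by ∂[p,q] = [q] − [p]. For instance
  ∂[v_1,v_2] = [v_2] − [v_1].
The 5×10 boundary matrix has rank 4 and Smith normal form diag(1,1,1,1).

∂_2: C_2 → C_1 sends each 2-simplex [p,q,r] to [q,r] − [p,r] + [p,q]. For instance
  ∂[v_1,v_3,v_4] = [v_3,v_4] − [v_1,v_4] + [v_1,v_3],
  ∂[v_1,v_2,v_3] = [v_2,v_3] − [v_1,v_3] + [v_1,v_2].
The resulting 10×5 matrix has rank 5, and its Smith normal form has invariant factors (1,1,1,1,1).

Computing H_k = (kernel of ∂_k) / (image of ∂_{k+1}):

  H_0: rank C_0 − rank ∂_1 = 5 − 4 = 1, and the invariant factors of ∂_1 are all 1, so H_0 ≅ Z.
  H_1: rank ker ∂_1 − rank ∂_2 = (10 − 4) − 5 = 1, and the invariant factors of ∂_2 are all 1, so H_1 ≅ Z.
  H_2: rank ker ∂_2 − rank ∂_3 = (5 − 5) − 0 = 0, and there is no ∂_3, so H_2 ≅ 0.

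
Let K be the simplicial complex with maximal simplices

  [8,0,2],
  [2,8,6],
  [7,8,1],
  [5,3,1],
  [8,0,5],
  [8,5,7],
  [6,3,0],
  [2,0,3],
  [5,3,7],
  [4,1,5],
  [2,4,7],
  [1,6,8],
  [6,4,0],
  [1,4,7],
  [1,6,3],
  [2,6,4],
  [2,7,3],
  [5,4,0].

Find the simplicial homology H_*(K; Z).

H_0 = Z,  H_1 = Z × Z/2,  H_2 = 0.

Take the total order 0 < 1 < 2 < 3 < 4 < 5 < 6 < 7 < 8 on the vertex set. Then K (dimension 2) consists of the simplices:

  0-simplices (9): [0], [1], [2], [3], [4], [5], [6], [7], [8]
  1-simplices (27): (27 of them)
  2-simplices (18): [0,2,3], [0,2,8], [0,3,6], [0,4,5], [0,4,6], [0,5,8], [1,3,5], [1,3,6], [1,4,5], [1,4,7], [1,6,8], [1,7,8], [2,3,7], [2,4,6], [2,4,7], [2,6,8], [3,5,7], [5,7,8]

giving chain groups C_0 ≅ Z^9, C_1 ≅ Z^27, C_2 ≅ Z^18.

∂_1: C_1 → C_0 is given by ∂[p,q] = [q] − [p]. For instance
  ∂[1,3] = [3] − [1].
The resulting 9×27 matrix has rank 8, and its Smith normal form has invariant factors (1,1,1,1,1,1,1,1).

The boundary map ∂_2: C_2 → C_1 sends each 2-simplex [p,q,r] to [q,r] − [p,r] + [p,q]. For instance
  ∂[0,5,8] = [5,8] − [0,8] + [0,5],
  ∂[0,2,8] = [2,8] − [0,8] + [0,2].
The 27×18 boundary matrix has rank 18 and Smith normal form diag(1,1,1,1,1,1,1,1,1,1,1,1,1,1,1,1,1,2).

Reading off H_k = ker ∂_k / im ∂_{k+1}:

  H_0: rank C_0 − rank ∂_1 = 9 − 8 = 1, and the invariant factors of ∂_1 are all 1, so H_0 ≅ Z.
  H_1: rank ker ∂_1 − rank ∂_2 = (27 − 8) − 18 = 1, and ∂_2 has invariant factor 2 > 1, so H_1 ≅ Z × Z/2.
  H_2: rank ker ∂_2 − rank ∂_3 = (18 − 18) − 0 = 0, and there is no ∂_3, so H_2 ≅ 0.

As a check, the Euler characteristic is 9 − 27 + 18 = 0, which agrees with 1 − 1 + 0 = 0.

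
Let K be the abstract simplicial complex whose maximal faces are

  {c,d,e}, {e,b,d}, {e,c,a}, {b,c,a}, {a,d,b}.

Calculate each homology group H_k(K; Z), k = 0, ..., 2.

H_0 ≅ Z,  H_1 ≅ Z,  H_2 = 0.

Take the total order a < b < c < d < e on the vertex set. Then K (dimension 2) consists of the simplices:

  0-simplices (5): a, b, c, d, e
  1-simplices (10): ab, ac, ad, ae, bc, bd, be, cd, ce, de
  2-simplices (5): abc, abd, ace, bde, cde

so the chain groups are C_0 ≅ Z^5, C_1 ≅ Z^10, C_2 ≅ Z^5.

Boundary ∂_1: C_1 → C_0 maps an edge to its endpoints' difference, ∂[p,q] = q − p.
The 5×10 boundary matrix has rank 4 and Smith normal form diag(1,1,1,1).

∂_2: C_2 → C_1 acts by ∂[p,q,r] = [q,r] − [p,r] + [p,q]. For instance
  ∂abc = bc − ac + ab,
  ∂abd = bd − ad + ab.
The resulting 10×5 matrix has rank 5, and its Smith normal form has invariant factors (1,1,1,1,1).

Reading off H_k = ker ∂_k / im ∂_{k+1}:

  H_0: rank C_0 − rank ∂_1 = 5 − 4 = 1, and the invariant factors of ∂_1 are all 1, so H_0 = Z.
  H_1: rank ker ∂_1 − rank ∂_2 = (10 − 4) − 5 = 1, and the invariant factors of ∂_2 are all 1, so H_1 = Z.
  H_2: rank ker ∂_2 − rank ∂_3 = (5 − 5) − 0 = 0, and there is no ∂_3, so H_2 = 0.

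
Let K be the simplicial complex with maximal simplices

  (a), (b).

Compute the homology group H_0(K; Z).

H_0 = Z^2.

Order the vertices as a < b. Listing each simplex with vertices in this order, K has dimension 0 with simplices:

  0-simplices (2): a, b

so the chain groups are C_0 ≅ Z^2.

Now H_k = ker ∂_k / im ∂_{k+1}, so:

  H_0: rank C_0 − rank ∂_1 = 2 − 0 = 2, and there is no ∂_1, so H_0 = Z^2.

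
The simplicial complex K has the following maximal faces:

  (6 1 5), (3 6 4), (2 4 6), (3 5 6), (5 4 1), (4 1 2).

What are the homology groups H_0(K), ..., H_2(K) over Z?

We work with the vertex ordering 1 < 2 < 3 < 4 < 5 < 6. The simplices of K, each written with vertices in increasing order, are:

  0-simplices (6): [1], [2], [3], [4], [5], [6]
  1-simplices (12): [1,2], [1,4], [1,5], [1,6], [2,4], [2,6], [3,4], [3,5], [3,6], [4,5], [4,6], [5,6]
  2-simplices (6): [1,2,4], [1,4,5], [1,5,6], [2,4,6], [3,4,6], [3,5,6]

Hence C_0 ≅ Z^6, C_1 ≅ Z^12, C_2 ≅ Z^6.

The boundary map ∂_1: C_1 → C_0 maps an edge to its endpoints' difference, ∂[p,q] = q − p.
As a 6×12 matrix over Z this has rank 5, with invariant factors (1,1,1,1,1).

∂_2: C_2 → C_1 sends each 2-simplex [p,q,r] to [q,r] − [p,r] + [p,q]. For instance
  ∂[2,4,6] = [4,6] − [2,6] + [2,4],
  ∂[1,2,4] = [2,4] − [1,4] + [1,2].
The 12×6 boundary matrix has rank 6 and Smith normal form diag(1,1,1,1,1,1).

Reading off H_k = ker ∂_k / im ∂_{k+1}:

  H_0: rank C_0 − rank ∂_1 = 6 − 5 = 1, and the invariant factors of ∂_1 are all 1, so H_0 ≅ Z.
  H_1: rank ker ∂_1 − rank ∂_2 = (12 − 5) − 6 = 1, and the invariant factors of ∂_2 are all 1, so H_1 ≅ Z.
  H_2: rank ker ∂_2 − rank ∂_3 = (6 − 6) − 0 = 0, and there is no ∂_3, so H_2 ≅ 0.

H_0 = Z,  H_1 = Z,  H_2 = 0.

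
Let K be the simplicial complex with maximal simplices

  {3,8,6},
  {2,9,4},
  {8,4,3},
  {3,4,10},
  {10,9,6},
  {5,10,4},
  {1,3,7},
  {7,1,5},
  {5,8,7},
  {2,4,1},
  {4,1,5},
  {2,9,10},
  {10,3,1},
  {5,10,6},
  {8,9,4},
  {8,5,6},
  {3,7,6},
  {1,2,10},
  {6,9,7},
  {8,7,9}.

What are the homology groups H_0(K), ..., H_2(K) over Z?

H_0 ≅ Z,  H_1 ≅ Z × Z/2,  H_2 = 0.

Order the vertices as 1 < 2 < 3 < 4 < 5 < 6 < 7 < 8 < 9 < 10. Listing each simplex with vertices in this order, K has dimension 2 with simplices:

  0-simplices (10): [1], [2], [3], [4], [5], [6], [7], [8], [9], [10]
  1-simplices (30): (30 of them)
  2-simplices (20): (20 of them)

so the chain groups are C_0 ≅ Z^10, C_1 ≅ Z^30, C_2 ≅ Z^20.

The boundary map ∂_1: C_1 → C_0 is given by ∂[p,q] = [q] − [p].
This gives a 10×30 integer matrix of rank 9; reducing to Smith normal form yields diagonal entries (1,1,1,1,1,1,1,1,1).

∂_2: C_2 → C_1 acts by ∂[p,q,r] = [q,r] − [p,r] + [p,q]. For instance
  ∂[5,7,8] = [7,8] − [5,8] + [5,7],
  ∂[6,9,10] = [9,10] − [6,10] + [6,9].
The resulting 30×20 matrix has rank 20, and its Smith normal form has invariant factors (1,1,1,1,1,1,1,1,1,1,1,1,1,1,1,1,1,1,1,2).

Computing H_k = (kernel of ∂_k) / (image of ∂_{k+1}):

  H_0: rank C_0 − rank ∂_1 = 10 − 9 = 1, and the invariant factors of ∂_1 are all 1, so H_0 = Z.
  H_1: rank ker ∂_1 − rank ∂_2 = (30 − 9) − 20 = 1, and ∂_2 has invariant factor 2 > 1, so H_1 = Z × Z/2.
  H_2: rank ker ∂_2 − rank ∂_3 = (20 − 20) − 0 = 0, and there is no ∂_3, so H_2 = 0.

(K is a triangulation of the Klein bottle.)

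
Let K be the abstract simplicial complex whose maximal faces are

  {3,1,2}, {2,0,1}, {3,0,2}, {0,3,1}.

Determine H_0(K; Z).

K has 4 vertices, 6 edges, 4 triangles.
rank ∂_0 = 0, rank ∂_1 = 3 ⇒ b_0 = 4 − 0 − 3 = 1; all invariant factors of ∂_1 are 1 so no torsion. So H_0 = Z.

H_0 = Z.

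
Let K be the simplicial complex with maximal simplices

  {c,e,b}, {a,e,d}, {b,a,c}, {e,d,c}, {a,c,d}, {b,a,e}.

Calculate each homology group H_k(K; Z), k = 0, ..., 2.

Fix the vertex order a < b < c < d < e and write every simplex with vertices in increasing order. Then dim K = 2 and the simplices of K are:

  0-simplices (5): a, b, c, d, e
  1-simplices (9): ab, ac, ad, ae, bc, be, cd, ce, de
  2-simplices (6): abc, abe, acd, ade, bce, cde

Hence C_0 ≅ Z^5, C_1 ≅ Z^9, C_2 ≅ Z^6.

The boundary map ∂_1: C_1 → C_0 maps an edge to its endpoints' difference, ∂[p,q] = q − p.
As a 5×9 matrix over Z this has rank 4, with invariant factors (1,1,1,1).

The boundary map ∂_2: C_2 → C_1 maps a triangle to the signed sum of its edges. For instance
  ∂abe = be − ae + ab,
  ∂abc = bc − ac + ab.
As a 9×6 matrix over Z this has rank 5, with invariant factors (1,1,1,1,1).

Reading off H_k = ker ∂_k / im ∂_{k+1}:

  H_0: rank C_0 − rank ∂_1 = 5 − 4 = 1, and the invariant factors of ∂_1 are all 1, so H_0 = Z.
  H_1: rank ker ∂_1 − rank ∂_2 = (9 − 4) − 5 = 0, and the invariant factors of ∂_2 are all 1, so H_1 = 0.
  H_2: rank ker ∂_2 − rank ∂_3 = (6 − 5) − 0 = 1, and there is no ∂_3, so H_2 = Z.

H_0 ≅ Z,  H_1 = 0,  H_2 ≅ Z.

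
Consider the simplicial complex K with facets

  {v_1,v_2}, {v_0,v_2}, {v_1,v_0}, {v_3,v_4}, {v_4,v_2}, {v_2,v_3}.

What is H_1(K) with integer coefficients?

Take the total order v_0 < v_1 < v_2 < v_3 < v_4 on the vertex set. Then K (dimension 1) consists of the simplices:

  0-simplices (5): [v_0], [v_1], [v_2], [v_3], [v_4]
  1-simplices (6): [v_0,v_1], [v_0,v_2], [v_1,v_2], [v_2,v_3], [v_2,v_4], [v_3,v_4]

Hence C_0 ≅ Z^5, C_1 ≅ Z^6.

The boundary map ∂_1: C_1 → C_0 sends each edge [p,q] (with p < q) to q − p.
As a 5×6 matrix over Z this has rank 4, with invariant factors (1,1,1,1).

Now H_k = ker ∂_k / im ∂_{k+1}, so:

  H_1: rank ker ∂_1 − rank ∂_2 = (6 − 4) − 0 = 2, and there is no ∂_2, so H_1 ≅ Z^2.

H_1 = Z^2.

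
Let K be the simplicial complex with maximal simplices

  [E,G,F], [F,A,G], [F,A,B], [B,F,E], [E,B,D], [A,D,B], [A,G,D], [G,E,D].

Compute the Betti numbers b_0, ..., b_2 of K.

Fix the vertex order A < B < D < E < F < G and write every simplex with vertices in increasing order. Then dim K = 2 and the simplices of K are:

  0-simplices (6): A, B, D, E, F, G
  1-simplices (12): AB, AD, AF, AG, BD, BE, BF, DE, DG, EF, EG, FG
  2-simplices (8): ABD, ABF, ADG, AFG, BDE, BEF, DEG, EFG

Hence C_0 ≅ Z^6, C_1 ≅ Z^12, C_2 ≅ Z^8.

The boundary map ∂_1: C_1 → C_0 maps an edge to its endpoints' difference, ∂[p,q] = q − p.
The resulting 6×12 matrix has rank 5, and its Smith normal form has invariant factors (1,1,1,1,1).

Boundary ∂_2: C_2 → C_1 sends each 2-simplex [p,q,r] to [q,r] − [p,r] + [p,q]. For instance
  ∂AFG = FG − AG + AF,
  ∂BDE = DE − BE + BD.
As a 12×8 matrix over Z this has rank 7, with invariant factors (1,1,1,1,1,1,1).

Reading off H_k = ker ∂_k / im ∂_{k+1}:

  H_0: rank C_0 − rank ∂_1 = 6 − 5 = 1, and the invariant factors of ∂_1 are all 1, so H_0 = Z.
  H_1: rank ker ∂_1 − rank ∂_2 = (12 − 5) − 7 = 0, and the invariant factors of ∂_2 are all 1, so H_1 = 0.
  H_2: rank ker ∂_2 − rank ∂_3 = (8 − 7) − 0 = 1, and there is no ∂_3, so H_2 = Z.

Hence the Betti numbers are b_0 = 1, b_1 = 0, b_2 = 1.

b_0 = 1, b_1 = 0, b_2 = 1.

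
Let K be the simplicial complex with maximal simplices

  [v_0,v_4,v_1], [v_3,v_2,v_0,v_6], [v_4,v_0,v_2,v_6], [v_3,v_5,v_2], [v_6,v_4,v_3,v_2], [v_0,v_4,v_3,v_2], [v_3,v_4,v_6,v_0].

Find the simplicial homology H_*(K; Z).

Fix the vertex order v_0 < v_1 < v_2 < v_3 < v_4 < v_5 < v_6 and write every simplex with vertices in increasing order. Then dim K = 3 and the simplices of K are:

  0-simplices (7): [v_0], [v_1], [v_2], [v_3], [v_4], [v_5], [v_6]
  1-simplices (14): [v_0,v_1], [v_0,v_2], [v_0,v_3], [v_0,v_4], [v_0,v_6], [v_1,v_4], [v_2,v_3], [v_2,v_4], [v_2,v_5], [v_2,v_6], [v_3,v_4], [v_3,v_5], [v_3,v_6], [v_4,v_6]
  2-simplices (12): (12 of them)
  3-simplices (5): [v_0,v_2,v_3,v_4], [v_0,v_2,v_3,v_6], [v_0,v_2,v_4,v_6], [v_0,v_3,v_4,v_6], [v_2,v_3,v_4,v_6]

Hence C_0 ≅ Z^7, C_1 ≅ Z^14, C_2 ≅ Z^12, C_3 ≅ Z^5.

Boundary ∂_1: C_1 → C_0 is given by ∂[p,q] = [q] − [p]. For instance
  ∂[v_4,v_6] = [v_6] − [v_4].
The 7×14 boundary matrix has rank 6 and Smith normal form diag(1,1,1,1,1,1).

∂_2: C_2 → C_1 maps a triangle to the signed sum of its edges. For instance
  ∂[v_0,v_3,v_6] = [v_3,v_6] − [v_0,v_6] + [v_0,v_3],
  ∂[v_3,v_4,v_6] = [v_4,v_6] − [v_3,v_6] + [v_3,v_4].
This gives a 14×12 integer matrix of rank 8; reducing to Smith normal form yields diagonal entries (1,1,1,1,1,1,1,1).

∂_3: C_3 → C_2 sends each 3-simplex σ to the alternating sum Σ_i (−1)^i (σ with its i-th vertex removed). For instance
  ∂[v_2,v_3,v_4,v_6] = [v_3,v_4,v_6] − [v_2,v_4,v_6] + [v_2,v_3,v_6] − [v_2,v_3,v_4],
  ∂[v_0,v_2,v_3,v_6] = [v_2,v_3,v_6] − [v_0,v_3,v_6] + [v_0,v_2,v_6] − [v_0,v_2,v_3].
As a 12×5 matrix over Z this has rank 4, with invariant factors (1,1,1,1).

From H_k ≅ ker(∂_k) / im(∂_{k+1}) we obtain:

  H_0: rank C_0 − rank ∂_1 = 7 − 6 = 1, and the invariant factors of ∂_1 are all 1, so H_0 ≅ Z.
  H_1: rank ker ∂_1 − rank ∂_2 = (14 − 6) − 8 = 0, and the invariant factors of ∂_2 are all 1, so H_1 ≅ 0.
  H_2: rank ker ∂_2 − rank ∂_3 = (12 − 8) − 4 = 0, and the invariant factors of ∂_3 are all 1, so H_2 ≅ 0.
  H_3: rank ker ∂_3 − rank ∂_4 = (5 − 4) − 0 = 1, and there is no ∂_4, so H_3 ≅ Z.

H_0 = Z,  H_1 = 0,  H_2 = 0,  H_3 = Z.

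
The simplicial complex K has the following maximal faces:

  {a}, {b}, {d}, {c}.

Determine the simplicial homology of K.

H_0 ≅ Z^4.

K has 4 vertices.
rank ∂_0 = 0, rank ∂_1 = 0 ⇒ b_0 = 4 − 0 − 0 = 4. So H_0 ≅ Z^4.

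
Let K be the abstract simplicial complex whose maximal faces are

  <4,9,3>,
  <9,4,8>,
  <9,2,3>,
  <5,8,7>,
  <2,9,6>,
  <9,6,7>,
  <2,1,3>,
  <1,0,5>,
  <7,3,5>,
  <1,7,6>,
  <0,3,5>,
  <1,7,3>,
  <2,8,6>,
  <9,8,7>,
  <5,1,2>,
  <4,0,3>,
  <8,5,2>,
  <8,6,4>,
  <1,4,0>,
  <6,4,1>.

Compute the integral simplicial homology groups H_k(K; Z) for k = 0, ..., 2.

H_0 ≅ Z,  H_1 ≅ Z ⊕ Z/2Z,  H_2 = 0.

Take the total order 0 < 1 < 2 < 3 < 4 < 5 < 6 < 7 < 8 < 9 on the vertex set. Then K (dimension 2) consists of the simplices:

  0-simplices (10): [0], [1], [2], [3], [4], [5], [6], [7], [8], [9]
  1-simplices (30): (30 of them)
  2-simplices (20): (20 of them)

so the chain groups are C_0 ≅ Z^10, C_1 ≅ Z^30, C_2 ≅ Z^20.

∂_1: C_1 → C_0 is given by ∂[p,q] = [q] − [p]. For instance
  ∂[3,7] = [7] − [3].
The 10×30 boundary matrix has rank 9 and Smith normal form diag(1,1,1,1,1,1,1,1,1).

The boundary map ∂_2: C_2 → C_1 sends each 2-simplex [p,q,r] to [q,r] − [p,r] + [p,q]. For instance
  ∂[3,5,7] = [5,7] − [3,7] + [3,5],
  ∂[6,7,9] = [7,9] − [6,9] + [6,7].
The 30×20 boundary matrix has rank 20 and Smith normal form diag(1,1,1,1,1,1,1,1,1,1,1,1,1,1,1,1,1,1,1,2).

Now H_k = ker ∂_k / im ∂_{k+1}, so:

  H_0: rank C_0 − rank ∂_1 = 10 − 9 = 1, and the invariant factors of ∂_1 are all 1, so H_0 ≅ Z.
  H_1: rank ker ∂_1 − rank ∂_2 = (30 − 9) − 20 = 1, and ∂_2 has invariant factor 2 > 1, so H_1 ≅ Z ⊕ Z/2Z.
  H_2: rank ker ∂_2 − rank ∂_3 = (20 − 20) − 0 = 0, and there is no ∂_3, so H_2 ≅ 0.

(K is a triangulation of the Klein bottle.)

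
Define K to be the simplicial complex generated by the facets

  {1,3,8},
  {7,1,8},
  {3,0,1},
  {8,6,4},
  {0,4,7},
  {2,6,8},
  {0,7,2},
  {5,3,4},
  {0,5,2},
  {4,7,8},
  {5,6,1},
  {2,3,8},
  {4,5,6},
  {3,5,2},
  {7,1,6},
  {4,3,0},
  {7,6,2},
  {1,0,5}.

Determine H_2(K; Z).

H_2 = 0.

We work with the vertex ordering 0 < 1 < 2 < 3 < 4 < 5 < 6 < 7 < 8. The simplices of K, each written with vertices in increasing order, are:

  0-simplices (9): [0], [1], [2], [3], [4], [5], [6], [7], [8]
  1-simplices (27): (27 of them)
  2-simplices (18): [0,1,3], [0,1,5], [0,2,5], [0,2,7], [0,3,4], [0,4,7], [1,3,8], [1,5,6], [1,6,7], [1,7,8], [2,3,5], [2,3,8], [2,6,7], [2,6,8], [3,4,5], [4,5,6], [4,6,8], [4,7,8]

giving chain groups C_0 ≅ Z^9, C_1 ≅ Z^27, C_2 ≅ Z^18.

The boundary map ∂_1: C_1 → C_0 is given by ∂[p,q] = [q] − [p]. For instance
  ∂[7,8] = [8] − [7].
The resulting 9×27 matrix has rank 8, and its Smith normal form has invariant factors (1,1,1,1,1,1,1,1).

The boundary map ∂_2: C_2 → C_1 acts by ∂[p,q,r] = [q,r] − [p,r] + [p,q]. For instance
  ∂[0,2,5] = [2,5] − [0,5] + [0,2],
  ∂[4,7,8] = [7,8] − [4,8] + [4,7].
This gives a 27×18 integer matrix of rank 18; reducing to Smith normal form yields diagonal entries (1,1,1,1,1,1,1,1,1,1,1,1,1,1,1,1,1,2).

From H_k ≅ ker(∂_k) / im(∂_{k+1}) we obtain:

  H_2: rank ker ∂_2 − rank ∂_3 = (18 − 18) − 0 = 0, and there is no ∂_3, so H_2 ≅ 0.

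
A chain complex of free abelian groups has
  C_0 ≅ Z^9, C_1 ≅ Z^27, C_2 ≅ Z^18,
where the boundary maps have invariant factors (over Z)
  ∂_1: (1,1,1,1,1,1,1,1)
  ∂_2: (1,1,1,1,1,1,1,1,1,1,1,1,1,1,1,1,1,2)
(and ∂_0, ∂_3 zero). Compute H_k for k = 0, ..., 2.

H_0: b_0 = 9 − 0 − 8 = 1; torsion from ∂_1 factors > 1: none. So H_0 = Z.
H_1: b_1 = 27 − 8 − 18 = 1; torsion from ∂_2 factors > 1: [2]. So H_1 = Z ⊕ Z/2Z.
H_2: b_2 = 18 − 18 − 0 = 0; torsion from ∂_3 factors > 1: none. So H_2 = 0.

H_0 = Z,  H_1 = Z ⊕ Z/2Z,  H_2 = 0.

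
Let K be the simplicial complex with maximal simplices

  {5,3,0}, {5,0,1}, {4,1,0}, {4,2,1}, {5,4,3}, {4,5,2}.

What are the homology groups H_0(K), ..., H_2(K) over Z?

H_0 = Z,  H_1 = Z,  H_2 = 0.

Order the vertices as 0 < 1 < 2 < 3 < 4 < 5. Listing each simplex with vertices in this order, K has dimension 2 with simplices:

  0-simplices (6): [0], [1], [2], [3], [4], [5]
  1-simplices (12): [0,1], [0,3], [0,4], [0,5], [1,2], [1,4], [1,5], [2,4], [2,5], [3,4], [3,5], [4,5]
  2-simplices (6): [0,1,4], [0,1,5], [0,3,5], [1,2,4], [2,4,5], [3,4,5]

Hence C_0 ≅ Z^6, C_1 ≅ Z^12, C_2 ≅ Z^6.

The boundary map ∂_1: C_1 → C_0 sends each edge [p,q] (with p < q) to q − p. For instance
  ∂[1,5] = [5] − [1].
As a 6×12 matrix over Z this has rank 5, with invariant factors (1,1,1,1,1).

∂_2: C_2 → C_1 maps a triangle to the signed sum of its edges. For instance
  ∂[2,4,5] = [4,5] − [2,5] + [2,4],
  ∂[0,3,5] = [3,5] − [0,5] + [0,3].
As a 12×6 matrix over Z this has rank 6, with invariant factors (1,1,1,1,1,1).

Now H_k = ker ∂_k / im ∂_{k+1}, so:

  H_0: rank C_0 − rank ∂_1 = 6 − 5 = 1, and the invariant factors of ∂_1 are all 1, so H_0 ≅ Z.
  H_1: rank ker ∂_1 − rank ∂_2 = (12 − 5) − 6 = 1, and the invariant factors of ∂_2 are all 1, so H_1 ≅ Z.
  H_2: rank ker ∂_2 − rank ∂_3 = (6 − 6) − 0 = 0, and there is no ∂_3, so H_2 ≅ 0.

As a check, the Euler characteristic is 6 − 12 + 6 = 0, which agrees with 1 − 1 + 0 = 0.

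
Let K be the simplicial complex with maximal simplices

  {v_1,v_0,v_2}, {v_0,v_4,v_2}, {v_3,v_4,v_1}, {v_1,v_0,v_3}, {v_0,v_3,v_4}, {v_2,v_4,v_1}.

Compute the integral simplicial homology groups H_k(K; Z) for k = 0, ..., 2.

H_0 ≅ Z,  H_1 = 0,  H_2 ≅ Z.

We work with the vertex ordering v_0 < v_1 < v_2 < v_3 < v_4. The simplices of K, each written with vertices in increasing order, are:

  0-simplices (5): [v_0], [v_1], [v_2], [v_3], [v_4]
  1-simplices (9): [v_0,v_1], [v_0,v_2], [v_0,v_3], [v_0,v_4], [v_1,v_2], [v_1,v_3], [v_1,v_4], [v_2,v_4], [v_3,v_4]
  2-simplices (6): [v_0,v_1,v_2], [v_0,v_1,v_3], [v_0,v_2,v_4], [v_0,v_3,v_4], [v_1,v_2,v_4], [v_1,v_3,v_4]

so the chain groups are C_0 ≅ Z^5, C_1 ≅ Z^9, C_2 ≅ Z^6.

∂_1: C_1 → C_0 is given by ∂[p,q] = [q] − [p]. For instance
  ∂[v_1,v_4] = [v_4] − [v_1].
As a 5×9 matrix over Z this has rank 4, with invariant factors (1,1,1,1).

∂_2: C_2 → C_1 maps a triangle to the signed sum of its edges. For instance
  ∂[v_1,v_3,v_4] = [v_3,v_4] − [v_1,v_4] + [v_1,v_3],
  ∂[v_0,v_1,v_3] = [v_1,v_3] − [v_0,v_3] + [v_0,v_1].
The 9×6 boundary matrix has rank 5 and Smith normal form diag(1,1,1,1,1).

From H_k ≅ ker(∂_k) / im(∂_{k+1}) we obtain:

  H_0: rank C_0 − rank ∂_1 = 5 − 4 = 1, and the invariant factors of ∂_1 are all 1, so H_0 = Z.
  H_1: rank ker ∂_1 − rank ∂_2 = (9 − 4) − 5 = 0, and the invariant factors of ∂_2 are all 1, so H_1 = 0.
  H_2: rank ker ∂_2 − rank ∂_3 = (6 − 5) − 0 = 1, and there is no ∂_3, so H_2 = Z.

As a check, the Euler characteristic is 5 − 9 + 6 = 2, which agrees with 1 − 0 + 1 = 2.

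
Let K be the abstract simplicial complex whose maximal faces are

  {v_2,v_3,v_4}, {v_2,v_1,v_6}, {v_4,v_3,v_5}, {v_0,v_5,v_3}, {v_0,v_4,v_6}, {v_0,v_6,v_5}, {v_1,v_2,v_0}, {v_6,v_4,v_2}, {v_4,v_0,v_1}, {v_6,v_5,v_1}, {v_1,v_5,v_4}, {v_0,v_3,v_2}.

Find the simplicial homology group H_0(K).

H_0 = Z.

Order the vertices as v_0 < v_1 < v_2 < v_3 < v_4 < v_5 < v_6. Listing each simplex with vertices in this order, K has dimension 2 with simplices:

  0-simplices (7): [v_0], [v_1], [v_2], [v_3], [v_4], [v_5], [v_6]
  1-simplices (18): (18 of them)
  2-simplices (12): (12 of them)

giving chain groups C_0 ≅ Z^7, C_1 ≅ Z^18, C_2 ≅ Z^12.

The boundary map ∂_1: C_1 → C_0 is given by ∂[p,q] = [q] − [p]. For instance
  ∂[v_0,v_3] = [v_3] − [v_0].
The resulting 7×18 matrix has rank 6, and its Smith normal form has invariant factors (1,1,1,1,1,1).

∂_2: C_2 → C_1 sends each 2-simplex [p,q,r] to [q,r] − [p,r] + [p,q]. For instance
  ∂[v_0,v_4,v_6] = [v_4,v_6] − [v_0,v_6] + [v_0,v_4],
  ∂[v_0,v_5,v_6] = [v_5,v_6] − [v_0,v_6] + [v_0,v_5].
This gives a 18×12 integer matrix of rank 12; reducing to Smith normal form yields diagonal entries (1,1,1,1,1,1,1,1,1,1,1,2).

Reading off H_k = ker ∂_k / im ∂_{k+1}:

  H_0: rank C_0 − rank ∂_1 = 7 − 6 = 1, and the invariant factors of ∂_1 are all 1, so H_0 ≅ Z.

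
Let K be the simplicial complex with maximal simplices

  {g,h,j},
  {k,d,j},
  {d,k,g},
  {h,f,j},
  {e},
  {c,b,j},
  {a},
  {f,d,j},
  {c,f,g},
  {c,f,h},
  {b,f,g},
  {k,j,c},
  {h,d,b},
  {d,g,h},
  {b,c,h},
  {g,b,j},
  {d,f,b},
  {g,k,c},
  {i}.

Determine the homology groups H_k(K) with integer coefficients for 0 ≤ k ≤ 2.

H_0 ≅ Z^4,  H_1 ≅ Z^2,  H_2 ≅ Z.

Fix the vertex order a < b < c < d < e < f < g < h < i < j < k and write every simplex with vertices in increasing order. Then dim K = 2 and the simplices of K are:

  0-simplices (11): a, b, c, d, e, f, g, h, i, j, k
  1-simplices (24): bc, bd, bf, bg, bh, bj, cf, cg, ch, cj, ck, df, dg, dh, dj, dk, fg, fh, fj, gh, gj, gk, hj, jk
  2-simplices (16): bch, bcj, bdf, bdh, bfg, bgj, cfg, cfh, cgk, cjk, dfj, dgh, dgk, djk, fhj, ghj

giving chain groups C_0 ≅ Z^11, C_1 ≅ Z^24, C_2 ≅ Z^16.

The boundary map ∂_1: C_1 → C_0 is given by ∂[p,q] = [q] − [p].
The 11×24 boundary matrix has rank 7 and Smith normal form diag(1,1,1,1,1,1,1).

∂_2: C_2 → C_1 sends each 2-simplex [p,q,r] to [q,r] − [p,r] + [p,q]. For instance
  ∂bdh = dh − bh + bd,
  ∂cfh = fh − ch + cf.
This gives a 24×16 integer matrix of rank 15; reducing to Smith normal form yields diagonal entries (1,1,1,1,1,1,1,1,1,1,1,1,1,1,1).

Reading off H_k = ker ∂_k / im ∂_{k+1}:

  H_0: rank C_0 − rank ∂_1 = 11 − 7 = 4, and the invariant factors of ∂_1 are all 1, so H_0 = Z^4.
  H_1: rank ker ∂_1 − rank ∂_2 = (24 − 7) − 15 = 2, and the invariant factors of ∂_2 are all 1, so H_1 = Z^2.
  H_2: rank ker ∂_2 − rank ∂_3 = (16 − 15) − 0 = 1, and there is no ∂_3, so H_2 = Z.

As a check, the Euler characteristic is 11 − 24 + 16 = 3, which agrees with 4 − 2 + 1 = 3.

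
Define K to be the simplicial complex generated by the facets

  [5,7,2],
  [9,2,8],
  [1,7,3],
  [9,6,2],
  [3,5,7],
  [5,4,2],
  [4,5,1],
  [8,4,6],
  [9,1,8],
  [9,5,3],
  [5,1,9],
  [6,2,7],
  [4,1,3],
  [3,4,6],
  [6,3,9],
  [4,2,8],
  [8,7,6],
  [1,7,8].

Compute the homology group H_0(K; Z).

Order the vertices as 1 < 2 < 3 < 4 < 5 < 6 < 7 < 8 < 9. Listing each simplex with vertices in this order, K has dimension 2 with simplices:

  0-simplices (9): [1], [2], [3], [4], [5], [6], [7], [8], [9]
  1-simplices (27): (27 of them)
  2-simplices (18): [1,3,4], [1,3,7], [1,4,5], [1,5,9], [1,7,8], [1,8,9], [2,4,5], [2,4,8], [2,5,7], [2,6,7], [2,6,9], [2,8,9], [3,4,6], [3,5,7], [3,5,9], [3,6,9], [4,6,8], [6,7,8]

Hence C_0 ≅ Z^9, C_1 ≅ Z^27, C_2 ≅ Z^18.

Boundary ∂_1: C_1 → C_0 maps an edge to its endpoints' difference, ∂[p,q] = q − p. For instance
  ∂[3,4] = [4] − [3].
The 9×27 boundary matrix has rank 8 and Smith normal form diag(1,1,1,1,1,1,1,1).

The boundary map ∂_2: C_2 → C_1 sends each 2-simplex [p,q,r] to [q,r] − [p,r] + [p,q]. For instance
  ∂[2,6,9] = [6,9] − [2,9] + [2,6],
  ∂[1,8,9] = [8,9] − [1,9] + [1,8].
The 27×18 boundary matrix has rank 18 and Smith normal form diag(1,1,1,1,1,1,1,1,1,1,1,1,1,1,1,1,1,2).

Now H_k = ker ∂_k / im ∂_{k+1}, so:

  H_0: rank C_0 − rank ∂_1 = 9 − 8 = 1, and the invariant factors of ∂_1 are all 1, so H_0 ≅ Z.

(K is a triangulation of the Klein bottle.)

H_0 = Z.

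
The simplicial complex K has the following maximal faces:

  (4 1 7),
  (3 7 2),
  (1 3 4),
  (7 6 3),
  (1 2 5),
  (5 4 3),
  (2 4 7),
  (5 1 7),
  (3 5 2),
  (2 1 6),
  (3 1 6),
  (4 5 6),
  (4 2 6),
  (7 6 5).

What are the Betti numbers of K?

We work with the vertex ordering 1 < 2 < 3 < 4 < 5 < 6 < 7. The simplices of K, each written with vertices in increasing order, are:

  0-simplices (7): [1], [2], [3], [4], [5], [6], [7]
  1-simplices (21): [1,2], [1,3], [1,4], [1,5], [1,6], [1,7], [2,3], [2,4], [2,5], [2,6], [2,7], [3,4], [3,5], [3,6], [3,7], [4,5], [4,6], [4,7], [5,6], [5,7], [6,7]
  2-simplices (14): [1,2,5], [1,2,6], [1,3,4], [1,3,6], [1,4,7], [1,5,7], [2,3,5], [2,3,7], [2,4,6], [2,4,7], [3,4,5], [3,6,7], [4,5,6], [5,6,7]

Hence C_0 ≅ Z^7, C_1 ≅ Z^21, C_2 ≅ Z^14.

The boundary map ∂_1: C_1 → C_0 maps an edge to its endpoints' difference, ∂[p,q] = q − p. For instance
  ∂[5,6] = [6] − [5].
The 7×21 boundary matrix has rank 6 and Smith normal form diag(1,1,1,1,1,1).

Boundary ∂_2: C_2 → C_1 acts by ∂[p,q,r] = [q,r] − [p,r] + [p,q]. For instance
  ∂[2,4,6] = [4,6] − [2,6] + [2,4],
  ∂[1,3,4] = [3,4] − [1,4] + [1,3].
This gives a 21×14 integer matrix of rank 13; reducing to Smith normal form yields diagonal entries (1,1,1,1,1,1,1,1,1,1,1,1,1).

From H_k ≅ ker(∂_k) / im(∂_{k+1}) we obtain:

  H_0: rank C_0 − rank ∂_1 = 7 − 6 = 1, and the invariant factors of ∂_1 are all 1, so H_0 = Z.
  H_1: rank ker ∂_1 − rank ∂_2 = (21 − 6) − 13 = 2, and the invariant factors of ∂_2 are all 1, so H_1 = Z^2.
  H_2: rank ker ∂_2 − rank ∂_3 = (14 − 13) − 0 = 1, and there is no ∂_3, so H_2 = Z.

(K is a triangulation of the torus T^2.)

Hence the Betti numbers are b_0 = 1, b_1 = 2, b_2 = 1.

b_0 = 1, b_1 = 2, b_2 = 1.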